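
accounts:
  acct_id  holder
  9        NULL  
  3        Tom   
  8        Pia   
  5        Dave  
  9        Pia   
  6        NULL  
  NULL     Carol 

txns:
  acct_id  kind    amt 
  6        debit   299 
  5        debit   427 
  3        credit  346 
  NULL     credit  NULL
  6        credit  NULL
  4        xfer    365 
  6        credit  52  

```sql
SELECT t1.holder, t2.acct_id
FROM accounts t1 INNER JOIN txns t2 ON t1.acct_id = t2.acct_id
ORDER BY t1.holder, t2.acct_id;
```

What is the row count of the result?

INNER JOIN keeps only pairs where the ON condition holds.
Matching on t1.acct_id = t2.acct_id. A NULL in a compared column never satisfies the condition.
- acct_id=9: no matching t2 row, dropped.
- acct_id=3: 1 matching t2 row(s), so 1 row(s) emitted.
- acct_id=8: no matching t2 row, dropped.
- acct_id=5: 1 matching t2 row(s), so 1 row(s) emitted.
- acct_id=9: no matching t2 row, dropped.
- acct_id=6: 3 matching t2 row(s), so 3 row(s) emitted.
- acct_id=NULL: no matching t2 row, dropped.
Total: 5 rows.

5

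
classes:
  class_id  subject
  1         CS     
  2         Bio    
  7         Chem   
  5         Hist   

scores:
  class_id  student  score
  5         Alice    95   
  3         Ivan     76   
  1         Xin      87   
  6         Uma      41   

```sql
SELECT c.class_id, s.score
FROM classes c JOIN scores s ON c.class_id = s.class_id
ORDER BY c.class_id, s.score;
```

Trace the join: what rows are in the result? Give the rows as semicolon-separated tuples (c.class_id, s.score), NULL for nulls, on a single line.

INNER JOIN keeps only pairs where the ON condition holds.
Matching on c.class_id = s.class_id.
- class_id=1: 1 matching s row(s), so 1 row(s) emitted.
- class_id=2: no matching s row, dropped.
- class_id=7: no matching s row, dropped.
- class_id=5: 1 matching s row(s), so 1 row(s) emitted.
After projecting and ordering:
c.class_id | s.score
1 | 87
5 | 95

(1, 87); (5, 95)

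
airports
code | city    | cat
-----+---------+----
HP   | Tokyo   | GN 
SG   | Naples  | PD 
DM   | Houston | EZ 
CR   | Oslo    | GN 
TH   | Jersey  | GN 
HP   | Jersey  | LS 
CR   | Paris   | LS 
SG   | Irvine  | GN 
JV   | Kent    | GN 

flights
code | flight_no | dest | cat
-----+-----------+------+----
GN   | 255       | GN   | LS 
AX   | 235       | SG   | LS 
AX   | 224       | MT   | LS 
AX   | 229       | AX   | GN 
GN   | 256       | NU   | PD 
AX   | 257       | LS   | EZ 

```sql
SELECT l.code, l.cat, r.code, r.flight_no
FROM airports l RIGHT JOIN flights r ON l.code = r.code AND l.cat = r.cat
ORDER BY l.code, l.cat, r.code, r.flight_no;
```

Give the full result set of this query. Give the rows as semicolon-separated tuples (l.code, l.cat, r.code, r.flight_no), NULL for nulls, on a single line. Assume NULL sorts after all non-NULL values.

(NULL, NULL, AX, 224); (NULL, NULL, AX, 229); (NULL, NULL, AX, 235); (NULL, NULL, AX, 257); (NULL, NULL, GN, 255); (NULL, NULL, GN, 256)

RIGHT JOIN keeps every row from `flights`; unmatched rows get NULL for `airports`'s columns.
Matching on l.code = r.code AND l.cat = r.cat.
Matched pairs: 0; unmatched r rows kept: 6.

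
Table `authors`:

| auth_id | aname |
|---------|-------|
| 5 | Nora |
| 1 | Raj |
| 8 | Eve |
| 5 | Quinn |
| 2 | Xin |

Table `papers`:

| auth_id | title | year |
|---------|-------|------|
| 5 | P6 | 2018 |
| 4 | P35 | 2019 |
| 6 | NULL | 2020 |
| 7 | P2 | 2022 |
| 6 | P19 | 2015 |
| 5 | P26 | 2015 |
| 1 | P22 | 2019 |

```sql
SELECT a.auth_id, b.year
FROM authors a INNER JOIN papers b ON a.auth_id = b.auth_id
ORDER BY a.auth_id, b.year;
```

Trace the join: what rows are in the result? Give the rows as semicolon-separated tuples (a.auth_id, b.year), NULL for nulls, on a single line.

INNER JOIN keeps only pairs where the ON condition holds.
Matching on a.auth_id = b.auth_id.
- a row (auth_id=5): matches 2 b row(s) → 2 output row(s).
- a row (auth_id=1): matches 1 b row(s) → 1 output row(s).
- a row (auth_id=8): no match → dropped.
- a row (auth_id=5): matches 2 b row(s) → 2 output row(s).
- a row (auth_id=2): no match → dropped.
After projecting and ordering:
a.auth_id | b.year
1 | 2019
5 | 2015
5 | 2015
5 | 2018
5 | 2018

(1, 2019); (5, 2015); (5, 2015); (5, 2018); (5, 2018)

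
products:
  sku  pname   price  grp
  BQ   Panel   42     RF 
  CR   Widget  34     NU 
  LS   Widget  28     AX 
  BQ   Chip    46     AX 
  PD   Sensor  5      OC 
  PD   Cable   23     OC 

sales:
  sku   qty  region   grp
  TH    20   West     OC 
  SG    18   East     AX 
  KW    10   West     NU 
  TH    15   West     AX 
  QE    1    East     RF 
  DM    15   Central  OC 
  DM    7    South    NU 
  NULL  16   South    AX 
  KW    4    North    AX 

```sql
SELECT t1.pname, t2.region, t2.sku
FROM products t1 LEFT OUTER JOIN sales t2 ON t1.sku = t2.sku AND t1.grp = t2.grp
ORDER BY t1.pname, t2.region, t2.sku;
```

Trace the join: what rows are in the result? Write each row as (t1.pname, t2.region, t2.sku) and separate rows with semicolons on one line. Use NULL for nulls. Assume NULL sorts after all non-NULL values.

(Cable, NULL, NULL); (Chip, NULL, NULL); (Panel, NULL, NULL); (Sensor, NULL, NULL); (Widget, NULL, NULL); (Widget, NULL, NULL)

LEFT JOIN keeps every row from `products`; unmatched rows get NULL for `sales`'s columns.
Matching on t1.sku = t2.sku AND t1.grp = t2.grp. A NULL in a compared column never satisfies the condition.
Matched pairs: 0; unmatched t1 rows kept: 6.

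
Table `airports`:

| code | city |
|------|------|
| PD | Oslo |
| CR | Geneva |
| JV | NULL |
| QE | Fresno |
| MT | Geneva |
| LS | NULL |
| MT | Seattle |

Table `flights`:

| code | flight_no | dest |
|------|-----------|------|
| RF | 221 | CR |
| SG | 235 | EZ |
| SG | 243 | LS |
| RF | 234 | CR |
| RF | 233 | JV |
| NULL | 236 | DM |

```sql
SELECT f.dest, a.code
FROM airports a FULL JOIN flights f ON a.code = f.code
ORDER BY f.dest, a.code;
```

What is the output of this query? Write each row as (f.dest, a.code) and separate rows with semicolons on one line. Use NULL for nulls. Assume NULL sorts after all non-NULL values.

FULL OUTER JOIN keeps every row from both sides; unmatched rows get NULL for the other side's columns.
Matching on a.code = f.code. A NULL in a compared column never satisfies the condition.
- a[0] code=PD → no match; kept with NULLs on the f side.
- a[1] code=CR → no match; kept with NULLs on the f side.
- a[2] code=JV → no match; kept with NULLs on the f side.
- a[3] code=QE → no match; kept with NULLs on the f side.
- a[4] code=MT → no match; kept with NULLs on the f side.
- a[5] code=LS → no match; kept with NULLs on the f side.
- a[6] code=MT → no match; kept with NULLs on the f side.
- 6 row(s) from f found no a partner → padded with NULL.

(CR, NULL); (CR, NULL); (DM, NULL); (EZ, NULL); (JV, NULL); (LS, NULL); (NULL, CR); (NULL, JV); (NULL, LS); (NULL, MT); (NULL, MT); (NULL, PD); (NULL, QE)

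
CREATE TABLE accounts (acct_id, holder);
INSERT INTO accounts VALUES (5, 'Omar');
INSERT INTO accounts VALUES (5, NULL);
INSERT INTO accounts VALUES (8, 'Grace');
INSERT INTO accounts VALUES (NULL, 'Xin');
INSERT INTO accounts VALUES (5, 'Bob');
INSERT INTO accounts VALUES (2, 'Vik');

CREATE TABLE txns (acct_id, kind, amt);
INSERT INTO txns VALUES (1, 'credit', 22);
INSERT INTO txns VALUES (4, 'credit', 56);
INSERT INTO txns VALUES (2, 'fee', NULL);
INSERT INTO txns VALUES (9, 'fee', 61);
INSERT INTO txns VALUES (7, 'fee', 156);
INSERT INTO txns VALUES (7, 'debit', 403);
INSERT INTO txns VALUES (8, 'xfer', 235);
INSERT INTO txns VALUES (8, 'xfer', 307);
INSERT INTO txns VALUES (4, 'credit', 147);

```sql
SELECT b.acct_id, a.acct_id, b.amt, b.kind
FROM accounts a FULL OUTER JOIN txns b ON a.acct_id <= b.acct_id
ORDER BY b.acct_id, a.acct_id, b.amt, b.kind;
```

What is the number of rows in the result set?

28

FULL OUTER JOIN keeps every row from both sides; unmatched rows get NULL for the other side's columns.
Matching on a.acct_id <= b.acct_id. A NULL in a compared column never satisfies the condition.
Matched pairs: 26; unmatched a rows kept: 1; unmatched b rows kept: 1.
Total: 26 matched + 2 padded = 28 rows.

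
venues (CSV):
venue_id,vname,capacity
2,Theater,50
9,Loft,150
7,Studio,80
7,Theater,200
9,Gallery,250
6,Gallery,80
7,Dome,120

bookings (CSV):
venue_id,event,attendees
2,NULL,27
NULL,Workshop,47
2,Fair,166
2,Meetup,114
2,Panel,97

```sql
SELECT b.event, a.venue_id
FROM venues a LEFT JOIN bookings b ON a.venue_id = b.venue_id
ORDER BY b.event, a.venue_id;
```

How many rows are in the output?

10

LEFT JOIN keeps every row from `venues`; unmatched rows get NULL for `bookings`'s columns.
Matching on a.venue_id = b.venue_id. A NULL in a compared column never satisfies the condition.
- venue_id=2: 4 matching b row(s), so 4 row(s) emitted.
- venue_id=9: no b row matches, row kept with b columns NULL.
- venue_id=7: no b row matches, row kept with b columns NULL.
- venue_id=7: no b row matches, row kept with b columns NULL.
- venue_id=9: no b row matches, row kept with b columns NULL.
- venue_id=6: no b row matches, row kept with b columns NULL.
- venue_id=7: no b row matches, row kept with b columns NULL.
Total: 4 matched + 6 padded = 10 rows.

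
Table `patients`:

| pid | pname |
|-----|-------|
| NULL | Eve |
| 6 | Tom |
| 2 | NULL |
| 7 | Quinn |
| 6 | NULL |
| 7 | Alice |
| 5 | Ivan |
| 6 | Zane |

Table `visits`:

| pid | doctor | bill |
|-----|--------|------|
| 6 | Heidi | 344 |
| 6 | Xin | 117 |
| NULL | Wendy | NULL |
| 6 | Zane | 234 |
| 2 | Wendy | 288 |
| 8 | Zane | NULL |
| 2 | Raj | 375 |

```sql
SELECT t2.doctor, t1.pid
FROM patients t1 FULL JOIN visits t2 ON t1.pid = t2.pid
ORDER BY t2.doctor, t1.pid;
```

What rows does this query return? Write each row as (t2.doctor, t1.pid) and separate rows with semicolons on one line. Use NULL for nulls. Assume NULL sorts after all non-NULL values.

(Heidi, 6); (Heidi, 6); (Heidi, 6); (Raj, 2); (Wendy, 2); (Wendy, NULL); (Xin, 6); (Xin, 6); (Xin, 6); (Zane, 6); (Zane, 6); (Zane, 6); (Zane, NULL); (NULL, 5); (NULL, 7); (NULL, 7); (NULL, NULL)

FULL OUTER JOIN keeps every row from both sides; unmatched rows get NULL for the other side's columns.
Matching on t1.pid = t2.pid. A NULL in a compared column never satisfies the condition.
Matched pairs: 11; unmatched t1 rows kept: 4; unmatched t2 rows kept: 2.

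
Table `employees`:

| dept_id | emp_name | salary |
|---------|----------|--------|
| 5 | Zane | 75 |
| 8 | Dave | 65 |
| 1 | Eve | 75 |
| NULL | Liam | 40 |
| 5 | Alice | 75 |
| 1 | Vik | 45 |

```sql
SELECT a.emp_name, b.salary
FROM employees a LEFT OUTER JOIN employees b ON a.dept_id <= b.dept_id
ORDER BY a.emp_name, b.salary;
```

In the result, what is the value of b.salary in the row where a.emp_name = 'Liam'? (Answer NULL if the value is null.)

LEFT JOIN keeps every row from `employees a`; unmatched rows get NULL for `employees b`'s columns.
Matching on a.dept_id <= b.dept_id. A NULL in a compared column never satisfies the condition.
- a row (dept_id=5): matches 3 b row(s) → 3 output row(s).
- a row (dept_id=8): matches 1 b row(s) → 1 output row(s).
- a row (dept_id=1): matches 5 b row(s) → 5 output row(s).
- a row (dept_id=NULL): no match → kept, b columns NULL.
- a row (dept_id=5): matches 3 b row(s) → 3 output row(s).
- a row (dept_id=1): matches 5 b row(s) → 5 output row(s).

NULL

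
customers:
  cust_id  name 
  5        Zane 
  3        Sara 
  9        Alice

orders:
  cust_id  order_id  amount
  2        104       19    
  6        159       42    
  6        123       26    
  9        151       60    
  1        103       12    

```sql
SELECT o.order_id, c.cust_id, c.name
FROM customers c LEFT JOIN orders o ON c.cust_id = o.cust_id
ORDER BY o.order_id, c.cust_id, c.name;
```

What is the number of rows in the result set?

3

LEFT JOIN keeps every row from `customers`; unmatched rows get NULL for `orders`'s columns.
Matching on c.cust_id = o.cust_id.
Matched pairs: 1; unmatched c rows kept: 2.
Total: 1 matched + 2 padded = 3 rows.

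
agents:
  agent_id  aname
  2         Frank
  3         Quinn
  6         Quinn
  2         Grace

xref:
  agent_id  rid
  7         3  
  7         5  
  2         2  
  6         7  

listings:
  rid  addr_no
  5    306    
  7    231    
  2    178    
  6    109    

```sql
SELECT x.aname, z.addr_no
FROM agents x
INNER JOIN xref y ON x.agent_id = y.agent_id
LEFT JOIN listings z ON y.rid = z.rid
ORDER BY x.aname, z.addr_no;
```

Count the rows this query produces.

Joins associate left-to-right: agents INNER JOIN xref on agent_id gives 3 intermediate row(s).
Then LEFT JOIN `listings z` on rid: each of those 3 rows is kept; rows whose y.rid has no match in z get NULL for z's columns.
Result: 3 row(s).

3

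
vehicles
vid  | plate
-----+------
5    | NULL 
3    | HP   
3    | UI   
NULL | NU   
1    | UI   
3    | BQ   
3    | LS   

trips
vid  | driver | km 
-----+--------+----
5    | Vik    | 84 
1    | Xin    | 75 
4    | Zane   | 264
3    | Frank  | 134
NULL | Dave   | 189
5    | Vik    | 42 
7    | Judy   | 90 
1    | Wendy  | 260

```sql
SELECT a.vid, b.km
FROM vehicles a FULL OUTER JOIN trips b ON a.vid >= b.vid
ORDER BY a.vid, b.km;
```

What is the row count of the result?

23

FULL OUTER JOIN keeps every row from both sides; unmatched rows get NULL for the other side's columns.
Matching on a.vid >= b.vid. A NULL in a compared column never satisfies the condition.
- a row (vid=5): matches 6 b row(s) → 6 output row(s).
- a row (vid=3): matches 3 b row(s) → 3 output row(s).
- a row (vid=3): matches 3 b row(s) → 3 output row(s).
- a row (vid=NULL): no match → kept, b columns NULL.
- a row (vid=1): matches 2 b row(s) → 2 output row(s).
- a row (vid=3): matches 3 b row(s) → 3 output row(s).
- a row (vid=3): matches 3 b row(s) → 3 output row(s).
- 2 b row(s) had no a match → kept, a columns NULL.
Total: 20 matched + 3 padded = 23 rows.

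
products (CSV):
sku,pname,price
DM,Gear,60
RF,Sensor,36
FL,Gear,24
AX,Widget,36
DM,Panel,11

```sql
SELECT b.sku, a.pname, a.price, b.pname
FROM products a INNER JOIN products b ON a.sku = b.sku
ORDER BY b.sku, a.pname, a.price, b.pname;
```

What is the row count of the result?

INNER JOIN keeps only pairs where the ON condition holds.
Matching on a.sku = b.sku.
Matched pairs: 7.
Total: 7 rows.

7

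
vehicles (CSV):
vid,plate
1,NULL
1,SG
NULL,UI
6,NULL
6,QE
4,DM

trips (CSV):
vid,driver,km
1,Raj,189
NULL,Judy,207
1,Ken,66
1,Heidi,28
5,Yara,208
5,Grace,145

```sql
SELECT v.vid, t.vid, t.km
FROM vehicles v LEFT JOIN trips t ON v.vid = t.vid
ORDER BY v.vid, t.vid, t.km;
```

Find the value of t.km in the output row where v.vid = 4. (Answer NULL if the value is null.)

LEFT JOIN keeps every row from `vehicles`; unmatched rows get NULL for `trips`'s columns.
Matching on v.vid = t.vid. A NULL in a compared column never satisfies the condition.
Matched pairs: 6; unmatched v rows kept: 4.

NULL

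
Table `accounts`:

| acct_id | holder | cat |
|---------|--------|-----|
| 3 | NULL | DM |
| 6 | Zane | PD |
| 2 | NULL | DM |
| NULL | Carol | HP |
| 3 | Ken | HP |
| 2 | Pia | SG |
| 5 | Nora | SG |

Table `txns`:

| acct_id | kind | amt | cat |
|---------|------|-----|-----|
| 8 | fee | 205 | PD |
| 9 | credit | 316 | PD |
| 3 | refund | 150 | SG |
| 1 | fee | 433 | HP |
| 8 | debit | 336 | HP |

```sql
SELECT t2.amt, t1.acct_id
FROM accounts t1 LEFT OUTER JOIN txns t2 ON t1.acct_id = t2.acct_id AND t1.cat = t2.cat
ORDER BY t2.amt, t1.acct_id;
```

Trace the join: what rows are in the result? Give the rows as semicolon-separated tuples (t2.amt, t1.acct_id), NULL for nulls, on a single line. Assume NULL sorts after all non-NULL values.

LEFT JOIN keeps every row from `accounts`; unmatched rows get NULL for `txns`'s columns.
Matching on t1.acct_id = t2.acct_id AND t1.cat = t2.cat. A NULL in a compared column never satisfies the condition.
- t1 (acct_id=3, cat=DM) has no partner → padded with NULL.
- t1 (acct_id=6, cat=PD) has no partner → padded with NULL.
- t1 (acct_id=2, cat=DM) has no partner → padded with NULL.
- t1 (acct_id=NULL, cat=HP) has no partner → padded with NULL.
- t1 (acct_id=3, cat=HP) has no partner → padded with NULL.
- t1 (acct_id=2, cat=SG) has no partner → padded with NULL.
- t1 (acct_id=5, cat=SG) has no partner → padded with NULL.
After projecting and ordering:
t2.amt | t1.acct_id
NULL | 2
NULL | 2
NULL | 3
NULL | 3
NULL | 5
NULL | 6
NULL | NULL

(NULL, 2); (NULL, 2); (NULL, 3); (NULL, 3); (NULL, 5); (NULL, 6); (NULL, NULL)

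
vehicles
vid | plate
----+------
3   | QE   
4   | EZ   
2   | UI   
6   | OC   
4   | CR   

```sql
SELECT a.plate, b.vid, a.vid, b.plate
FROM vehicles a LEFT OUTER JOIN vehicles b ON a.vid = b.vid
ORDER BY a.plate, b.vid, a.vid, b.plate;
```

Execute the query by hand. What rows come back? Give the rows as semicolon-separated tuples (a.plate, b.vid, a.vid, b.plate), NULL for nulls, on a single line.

(CR, 4, 4, CR); (CR, 4, 4, EZ); (EZ, 4, 4, CR); (EZ, 4, 4, EZ); (OC, 6, 6, OC); (QE, 3, 3, QE); (UI, 2, 2, UI)

LEFT JOIN keeps every row from `vehicles a`; unmatched rows get NULL for `vehicles b`'s columns.
Matching on a.vid = b.vid.
- a (vid=3) pairs with 1 row(s) of b.
- a (vid=4) pairs with 2 row(s) of b.
- a (vid=2) pairs with 1 row(s) of b.
- a (vid=6) pairs with 1 row(s) of b.
- a (vid=4) pairs with 2 row(s) of b.
After projecting and ordering:
a.plate | b.vid | a.vid | b.plate
CR | 4 | 4 | CR
CR | 4 | 4 | EZ
EZ | 4 | 4 | CR
EZ | 4 | 4 | EZ
OC | 6 | 6 | OC
QE | 3 | 3 | QE
UI | 2 | 2 | UI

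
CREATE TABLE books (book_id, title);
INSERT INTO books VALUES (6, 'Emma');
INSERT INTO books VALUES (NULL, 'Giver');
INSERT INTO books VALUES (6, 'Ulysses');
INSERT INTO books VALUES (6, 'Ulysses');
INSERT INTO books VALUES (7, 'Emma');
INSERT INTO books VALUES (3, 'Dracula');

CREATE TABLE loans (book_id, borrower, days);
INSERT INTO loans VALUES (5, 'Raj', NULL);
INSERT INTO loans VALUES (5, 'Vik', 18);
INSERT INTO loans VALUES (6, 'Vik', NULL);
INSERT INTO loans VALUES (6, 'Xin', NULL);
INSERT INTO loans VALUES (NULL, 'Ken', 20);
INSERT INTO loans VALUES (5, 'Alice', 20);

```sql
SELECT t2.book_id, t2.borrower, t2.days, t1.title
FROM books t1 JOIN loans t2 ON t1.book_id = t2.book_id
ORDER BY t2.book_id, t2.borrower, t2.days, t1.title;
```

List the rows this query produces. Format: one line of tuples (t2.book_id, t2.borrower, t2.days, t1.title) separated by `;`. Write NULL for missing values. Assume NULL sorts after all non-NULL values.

(6, Vik, NULL, Emma); (6, Vik, NULL, Ulysses); (6, Vik, NULL, Ulysses); (6, Xin, NULL, Emma); (6, Xin, NULL, Ulysses); (6, Xin, NULL, Ulysses)

INNER JOIN keeps only pairs where the ON condition holds.
Matching on t1.book_id = t2.book_id. A NULL in a compared column never satisfies the condition.
- book_id=6: 2 matching t2 row(s), so 2 row(s) emitted.
- book_id=NULL: no matching t2 row, dropped.
- book_id=6: 2 matching t2 row(s), so 2 row(s) emitted.
- book_id=6: 2 matching t2 row(s), so 2 row(s) emitted.
- book_id=7: no matching t2 row, dropped.
- book_id=3: no matching t2 row, dropped.
After projecting and ordering:
t2.book_id | t2.borrower | t2.days | t1.title
6 | Vik | NULL | Emma
6 | Vik | NULL | Ulysses
6 | Vik | NULL | Ulysses
6 | Xin | NULL | Emma
6 | Xin | NULL | Ulysses
6 | Xin | NULL | Ulysses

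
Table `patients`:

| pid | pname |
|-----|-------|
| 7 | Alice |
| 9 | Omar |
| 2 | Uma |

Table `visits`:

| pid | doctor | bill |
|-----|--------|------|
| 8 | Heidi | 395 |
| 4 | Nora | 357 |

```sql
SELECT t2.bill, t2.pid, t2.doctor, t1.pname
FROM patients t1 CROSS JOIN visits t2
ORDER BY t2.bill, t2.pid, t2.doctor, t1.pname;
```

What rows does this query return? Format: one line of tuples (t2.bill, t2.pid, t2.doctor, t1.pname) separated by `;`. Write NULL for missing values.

(357, 4, Nora, Alice); (357, 4, Nora, Omar); (357, 4, Nora, Uma); (395, 8, Heidi, Alice); (395, 8, Heidi, Omar); (395, 8, Heidi, Uma)

CROSS JOIN pairs every row of `patients` with every row of `visits`: 3 × 2 = 6 rows.
After projecting and ordering:
t2.bill | t2.pid | t2.doctor | t1.pname
357 | 4 | Nora | Alice
357 | 4 | Nora | Omar
357 | 4 | Nora | Uma
395 | 8 | Heidi | Alice
395 | 8 | Heidi | Omar
395 | 8 | Heidi | Uma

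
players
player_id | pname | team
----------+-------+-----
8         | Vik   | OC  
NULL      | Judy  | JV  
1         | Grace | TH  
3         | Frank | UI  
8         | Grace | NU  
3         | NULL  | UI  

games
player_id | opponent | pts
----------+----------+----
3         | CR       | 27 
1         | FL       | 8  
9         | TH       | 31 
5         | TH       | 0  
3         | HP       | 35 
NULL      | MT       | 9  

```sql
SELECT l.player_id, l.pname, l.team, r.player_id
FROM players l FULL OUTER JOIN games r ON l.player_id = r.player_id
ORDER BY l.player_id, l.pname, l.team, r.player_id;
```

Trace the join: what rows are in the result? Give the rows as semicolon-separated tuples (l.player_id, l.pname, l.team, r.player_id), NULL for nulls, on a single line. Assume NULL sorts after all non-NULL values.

(1, Grace, TH, 1); (3, Frank, UI, 3); (3, Frank, UI, 3); (3, NULL, UI, 3); (3, NULL, UI, 3); (8, Grace, NU, NULL); (8, Vik, OC, NULL); (NULL, Judy, JV, NULL); (NULL, NULL, NULL, 5); (NULL, NULL, NULL, 9); (NULL, NULL, NULL, NULL)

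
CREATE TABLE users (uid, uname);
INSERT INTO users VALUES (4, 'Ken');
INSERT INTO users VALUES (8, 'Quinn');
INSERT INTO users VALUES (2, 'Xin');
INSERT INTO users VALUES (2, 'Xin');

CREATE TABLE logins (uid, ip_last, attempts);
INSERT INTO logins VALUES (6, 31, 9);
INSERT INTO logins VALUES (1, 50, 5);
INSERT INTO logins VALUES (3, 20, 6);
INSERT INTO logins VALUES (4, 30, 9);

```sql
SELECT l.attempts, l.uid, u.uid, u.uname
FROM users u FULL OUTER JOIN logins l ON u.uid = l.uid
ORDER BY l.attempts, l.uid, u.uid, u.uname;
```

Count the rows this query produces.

FULL OUTER JOIN keeps every row from both sides; unmatched rows get NULL for the other side's columns.
Matching on u.uid = l.uid.
Matched pairs: 1; unmatched u rows kept: 3; unmatched l rows kept: 3.
Total: 1 matched + 6 padded = 7 rows.

7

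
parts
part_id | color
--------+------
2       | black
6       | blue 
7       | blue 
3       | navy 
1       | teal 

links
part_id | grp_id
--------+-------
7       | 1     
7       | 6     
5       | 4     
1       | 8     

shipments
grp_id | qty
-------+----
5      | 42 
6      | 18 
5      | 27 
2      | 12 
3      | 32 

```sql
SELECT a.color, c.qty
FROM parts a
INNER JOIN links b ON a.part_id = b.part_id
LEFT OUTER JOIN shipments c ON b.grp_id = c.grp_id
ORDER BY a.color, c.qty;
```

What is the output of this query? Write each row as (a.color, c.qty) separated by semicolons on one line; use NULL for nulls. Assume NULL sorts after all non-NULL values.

(blue, 18); (blue, NULL); (teal, NULL)

Evaluate left to right. First `parts a INNER JOIN links b` on part_id: 3 row(s).
Then LEFT JOIN `shipments c` on grp_id: each of those 3 rows is kept; rows whose b.grp_id has no match in c get NULL for c's columns.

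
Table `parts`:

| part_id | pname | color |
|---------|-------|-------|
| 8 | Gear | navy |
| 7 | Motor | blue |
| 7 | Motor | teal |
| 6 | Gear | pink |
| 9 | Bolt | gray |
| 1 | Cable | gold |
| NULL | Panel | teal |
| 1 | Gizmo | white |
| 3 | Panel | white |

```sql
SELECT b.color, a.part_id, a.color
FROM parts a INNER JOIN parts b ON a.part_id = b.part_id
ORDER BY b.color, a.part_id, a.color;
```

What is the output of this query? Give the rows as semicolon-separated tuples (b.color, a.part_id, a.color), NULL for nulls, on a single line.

INNER JOIN keeps only pairs where the ON condition holds.
Matching on a.part_id = b.part_id. A NULL in a compared column never satisfies the condition.
Matched pairs: 12.

(blue, 7, blue); (blue, 7, teal); (gold, 1, gold); (gold, 1, white); (gray, 9, gray); (navy, 8, navy); (pink, 6, pink); (teal, 7, blue); (teal, 7, teal); (white, 1, gold); (white, 1, white); (white, 3, white)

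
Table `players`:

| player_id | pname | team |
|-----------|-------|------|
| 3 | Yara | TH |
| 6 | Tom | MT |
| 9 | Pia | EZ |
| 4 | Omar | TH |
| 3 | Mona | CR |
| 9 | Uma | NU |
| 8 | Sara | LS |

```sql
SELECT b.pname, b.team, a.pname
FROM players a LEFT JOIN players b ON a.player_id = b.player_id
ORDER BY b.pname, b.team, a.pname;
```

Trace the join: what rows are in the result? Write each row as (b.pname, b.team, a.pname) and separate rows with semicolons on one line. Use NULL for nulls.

(Mona, CR, Mona); (Mona, CR, Yara); (Omar, TH, Omar); (Pia, EZ, Pia); (Pia, EZ, Uma); (Sara, LS, Sara); (Tom, MT, Tom); (Uma, NU, Pia); (Uma, NU, Uma); (Yara, TH, Mona); (Yara, TH, Yara)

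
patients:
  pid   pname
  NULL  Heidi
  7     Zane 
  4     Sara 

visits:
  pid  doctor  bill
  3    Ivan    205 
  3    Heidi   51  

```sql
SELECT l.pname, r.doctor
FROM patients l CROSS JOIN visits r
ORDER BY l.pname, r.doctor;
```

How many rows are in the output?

CROSS JOIN pairs every row of `patients` with every row of `visits`: 3 × 2 = 6 rows.

6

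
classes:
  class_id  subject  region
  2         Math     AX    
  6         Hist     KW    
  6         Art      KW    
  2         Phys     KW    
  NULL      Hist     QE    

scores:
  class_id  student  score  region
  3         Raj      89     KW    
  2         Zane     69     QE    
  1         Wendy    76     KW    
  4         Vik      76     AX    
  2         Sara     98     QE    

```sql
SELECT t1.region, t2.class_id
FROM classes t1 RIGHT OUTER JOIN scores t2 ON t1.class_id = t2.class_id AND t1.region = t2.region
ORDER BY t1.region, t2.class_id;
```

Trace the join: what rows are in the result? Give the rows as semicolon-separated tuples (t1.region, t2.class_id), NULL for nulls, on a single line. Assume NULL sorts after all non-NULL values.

(NULL, 1); (NULL, 2); (NULL, 2); (NULL, 3); (NULL, 4)

RIGHT JOIN keeps every row from `scores`; unmatched rows get NULL for `classes`'s columns.
Matching on t1.class_id = t2.class_id AND t1.region = t2.region. A NULL in a compared column never satisfies the condition.
Matched pairs: 0; unmatched t2 rows kept: 5.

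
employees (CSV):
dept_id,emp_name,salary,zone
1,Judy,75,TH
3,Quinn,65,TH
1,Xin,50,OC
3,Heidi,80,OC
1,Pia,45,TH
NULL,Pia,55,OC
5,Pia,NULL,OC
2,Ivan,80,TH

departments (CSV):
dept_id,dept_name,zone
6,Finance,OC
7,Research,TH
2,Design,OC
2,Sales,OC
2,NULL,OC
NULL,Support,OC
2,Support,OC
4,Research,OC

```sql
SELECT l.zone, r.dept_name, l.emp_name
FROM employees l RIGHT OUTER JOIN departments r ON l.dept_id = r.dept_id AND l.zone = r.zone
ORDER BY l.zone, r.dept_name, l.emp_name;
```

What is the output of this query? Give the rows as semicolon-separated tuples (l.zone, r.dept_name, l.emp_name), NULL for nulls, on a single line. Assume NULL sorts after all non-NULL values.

RIGHT JOIN keeps every row from `departments`; unmatched rows get NULL for `employees`'s columns.
Matching on l.dept_id = r.dept_id AND l.zone = r.zone. A NULL in a compared column never satisfies the condition.
- l (dept_id=1, zone=TH) has no partner in r.
- l (dept_id=3, zone=TH) has no partner in r.
- l (dept_id=1, zone=OC) has no partner in r.
- l (dept_id=3, zone=OC) has no partner in r.
- l (dept_id=1, zone=TH) has no partner in r.
- l (dept_id=NULL, zone=OC) has no partner in r.
- l (dept_id=5, zone=OC) has no partner in r.
- l (dept_id=2, zone=TH) has no partner in r.
- 8 r row(s) had no l match → kept, l columns NULL.
After projecting and ordering:
l.zone | r.dept_name | l.emp_name
NULL | Design | NULL
NULL | Finance | NULL
NULL | Research | NULL
NULL | Research | NULL
NULL | Sales | NULL
NULL | Support | NULL
NULL | Support | NULL
NULL | NULL | NULL

(NULL, Design, NULL); (NULL, Finance, NULL); (NULL, Research, NULL); (NULL, Research, NULL); (NULL, Sales, NULL); (NULL, Support, NULL); (NULL, Support, NULL); (NULL, NULL, NULL)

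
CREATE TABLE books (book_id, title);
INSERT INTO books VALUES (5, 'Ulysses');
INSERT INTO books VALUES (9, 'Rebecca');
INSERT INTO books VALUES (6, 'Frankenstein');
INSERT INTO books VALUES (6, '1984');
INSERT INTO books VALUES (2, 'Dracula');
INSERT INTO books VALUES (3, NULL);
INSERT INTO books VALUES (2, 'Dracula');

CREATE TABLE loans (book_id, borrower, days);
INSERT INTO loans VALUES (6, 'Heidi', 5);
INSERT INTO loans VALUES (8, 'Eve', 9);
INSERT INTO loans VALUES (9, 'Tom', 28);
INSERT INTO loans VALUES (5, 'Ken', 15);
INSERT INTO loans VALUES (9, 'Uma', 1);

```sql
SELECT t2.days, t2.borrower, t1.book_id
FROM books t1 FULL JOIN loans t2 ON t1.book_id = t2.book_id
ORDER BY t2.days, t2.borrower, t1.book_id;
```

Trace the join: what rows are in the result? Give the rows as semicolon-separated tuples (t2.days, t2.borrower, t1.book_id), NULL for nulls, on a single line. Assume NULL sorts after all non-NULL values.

FULL OUTER JOIN keeps every row from both sides; unmatched rows get NULL for the other side's columns.
Matching on t1.book_id = t2.book_id.
- t1 (book_id=5) pairs with 1 row(s) of t2.
- t1 (book_id=9) pairs with 2 row(s) of t2.
- t1 (book_id=6) pairs with 1 row(s) of t2.
- t1 (book_id=6) pairs with 1 row(s) of t2.
- t1 (book_id=2) has no partner → padded with NULL.
- t1 (book_id=3) has no partner → padded with NULL.
- t1 (book_id=2) has no partner → padded with NULL.
- 1 t2 row(s) had no t1 match → kept, t1 columns NULL.
After projecting and ordering:
t2.days | t2.borrower | t1.book_id
1 | Uma | 9
5 | Heidi | 6
5 | Heidi | 6
9 | Eve | NULL
15 | Ken | 5
28 | Tom | 9
NULL | NULL | 2
NULL | NULL | 2
NULL | NULL | 3

(1, Uma, 9); (5, Heidi, 6); (5, Heidi, 6); (9, Eve, NULL); (15, Ken, 5); (28, Tom, 9); (NULL, NULL, 2); (NULL, NULL, 2); (NULL, NULL, 3)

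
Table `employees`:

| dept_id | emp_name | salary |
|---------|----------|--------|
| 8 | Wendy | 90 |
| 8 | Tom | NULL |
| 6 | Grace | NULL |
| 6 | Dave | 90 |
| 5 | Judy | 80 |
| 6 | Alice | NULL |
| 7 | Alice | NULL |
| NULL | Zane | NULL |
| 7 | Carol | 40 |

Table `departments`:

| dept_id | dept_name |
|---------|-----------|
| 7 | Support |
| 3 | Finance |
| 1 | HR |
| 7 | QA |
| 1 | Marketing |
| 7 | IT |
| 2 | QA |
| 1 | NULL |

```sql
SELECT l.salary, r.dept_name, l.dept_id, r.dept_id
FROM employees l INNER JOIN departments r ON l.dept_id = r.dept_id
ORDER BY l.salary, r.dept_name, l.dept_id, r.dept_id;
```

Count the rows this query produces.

INNER JOIN keeps only pairs where the ON condition holds.
Matching on l.dept_id = r.dept_id. A NULL in a compared column never satisfies the condition.
Matched pairs: 6.
Total: 6 rows.

6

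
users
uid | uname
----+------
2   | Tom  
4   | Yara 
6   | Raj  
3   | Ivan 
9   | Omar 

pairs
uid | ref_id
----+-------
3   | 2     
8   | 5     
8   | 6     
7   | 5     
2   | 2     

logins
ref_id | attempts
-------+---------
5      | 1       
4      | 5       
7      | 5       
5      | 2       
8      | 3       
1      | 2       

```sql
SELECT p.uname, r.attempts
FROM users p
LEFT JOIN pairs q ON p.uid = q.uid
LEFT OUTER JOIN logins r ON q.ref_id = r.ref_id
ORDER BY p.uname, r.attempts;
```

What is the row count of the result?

5

Evaluate left to right. First `users p LEFT JOIN pairs q` on uid: 5 row(s).
Then LEFT JOIN `logins r` on ref_id: each of those 5 rows is kept; rows whose q.ref_id has no match in r get NULL for r's columns.
Result: 5 row(s).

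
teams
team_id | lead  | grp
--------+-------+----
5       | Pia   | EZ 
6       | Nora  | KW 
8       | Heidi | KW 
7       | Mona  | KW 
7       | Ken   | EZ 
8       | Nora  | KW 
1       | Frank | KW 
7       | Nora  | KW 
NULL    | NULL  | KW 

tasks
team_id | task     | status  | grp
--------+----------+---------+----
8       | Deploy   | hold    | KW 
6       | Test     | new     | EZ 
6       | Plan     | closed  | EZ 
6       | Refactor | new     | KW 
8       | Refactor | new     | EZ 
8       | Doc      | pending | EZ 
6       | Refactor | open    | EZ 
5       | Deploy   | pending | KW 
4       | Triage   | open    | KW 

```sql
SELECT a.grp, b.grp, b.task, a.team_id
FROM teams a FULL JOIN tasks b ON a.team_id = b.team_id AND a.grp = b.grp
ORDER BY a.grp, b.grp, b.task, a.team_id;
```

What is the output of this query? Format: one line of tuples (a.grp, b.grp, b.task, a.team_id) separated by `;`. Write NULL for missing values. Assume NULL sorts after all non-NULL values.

FULL OUTER JOIN keeps every row from both sides; unmatched rows get NULL for the other side's columns.
Matching on a.team_id = b.team_id AND a.grp = b.grp. A NULL in a compared column never satisfies the condition.
Matched pairs: 3; unmatched a rows kept: 6; unmatched b rows kept: 7.

(EZ, NULL, NULL, 5); (EZ, NULL, NULL, 7); (KW, KW, Deploy, 8); (KW, KW, Deploy, 8); (KW, KW, Refactor, 6); (KW, NULL, NULL, 1); (KW, NULL, NULL, 7); (KW, NULL, NULL, 7); (KW, NULL, NULL, NULL); (NULL, EZ, Doc, NULL); (NULL, EZ, Plan, NULL); (NULL, EZ, Refactor, NULL); (NULL, EZ, Refactor, NULL); (NULL, EZ, Test, NULL); (NULL, KW, Deploy, NULL); (NULL, KW, Triage, NULL)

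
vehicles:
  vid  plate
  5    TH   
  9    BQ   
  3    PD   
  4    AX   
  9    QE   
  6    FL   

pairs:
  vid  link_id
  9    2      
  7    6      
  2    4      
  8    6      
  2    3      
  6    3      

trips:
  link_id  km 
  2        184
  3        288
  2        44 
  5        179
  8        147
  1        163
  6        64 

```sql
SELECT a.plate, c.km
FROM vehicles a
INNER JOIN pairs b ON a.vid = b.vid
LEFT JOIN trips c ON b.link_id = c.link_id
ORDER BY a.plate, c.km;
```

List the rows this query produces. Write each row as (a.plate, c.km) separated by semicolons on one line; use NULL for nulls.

(BQ, 44); (BQ, 184); (FL, 288); (QE, 44); (QE, 184)

Evaluate left to right. First `vehicles a INNER JOIN pairs b` on vid: 3 row(s).
Then LEFT JOIN `trips c` on link_id: each of those 3 rows is kept; rows whose b.link_id has no match in c get NULL for c's columns.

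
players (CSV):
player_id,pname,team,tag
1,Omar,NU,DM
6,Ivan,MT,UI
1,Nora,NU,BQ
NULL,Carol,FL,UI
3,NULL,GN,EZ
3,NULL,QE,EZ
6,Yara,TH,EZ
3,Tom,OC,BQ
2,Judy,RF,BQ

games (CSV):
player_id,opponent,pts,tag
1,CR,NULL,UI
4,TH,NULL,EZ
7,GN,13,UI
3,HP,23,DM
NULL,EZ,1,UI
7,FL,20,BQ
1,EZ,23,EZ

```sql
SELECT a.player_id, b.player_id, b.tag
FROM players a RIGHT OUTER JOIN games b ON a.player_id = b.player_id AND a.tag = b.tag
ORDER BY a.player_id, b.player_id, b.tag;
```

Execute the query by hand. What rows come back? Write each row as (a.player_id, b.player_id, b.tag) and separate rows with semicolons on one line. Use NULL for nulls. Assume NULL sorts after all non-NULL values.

RIGHT JOIN keeps every row from `games`; unmatched rows get NULL for `players`'s columns.
Matching on a.player_id = b.player_id AND a.tag = b.tag. A NULL in a compared column never satisfies the condition.
Matched pairs: 0; unmatched b rows kept: 7.

(NULL, 1, EZ); (NULL, 1, UI); (NULL, 3, DM); (NULL, 4, EZ); (NULL, 7, BQ); (NULL, 7, UI); (NULL, NULL, UI)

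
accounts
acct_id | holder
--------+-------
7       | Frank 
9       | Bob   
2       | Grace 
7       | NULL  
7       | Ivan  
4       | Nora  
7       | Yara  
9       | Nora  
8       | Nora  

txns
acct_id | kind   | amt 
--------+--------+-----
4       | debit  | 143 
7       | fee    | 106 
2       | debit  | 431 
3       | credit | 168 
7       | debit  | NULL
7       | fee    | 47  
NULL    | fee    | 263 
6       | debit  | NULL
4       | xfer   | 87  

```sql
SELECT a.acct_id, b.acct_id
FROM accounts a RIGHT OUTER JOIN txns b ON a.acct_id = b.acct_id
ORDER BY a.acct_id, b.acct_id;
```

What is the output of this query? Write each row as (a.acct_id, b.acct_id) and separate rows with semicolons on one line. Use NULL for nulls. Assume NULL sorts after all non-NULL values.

(2, 2); (4, 4); (4, 4); (7, 7); (7, 7); (7, 7); (7, 7); (7, 7); (7, 7); (7, 7); (7, 7); (7, 7); (7, 7); (7, 7); (7, 7); (NULL, 3); (NULL, 6); (NULL, NULL)

RIGHT JOIN keeps every row from `txns`; unmatched rows get NULL for `accounts`'s columns.
Matching on a.acct_id = b.acct_id. A NULL in a compared column never satisfies the condition.
- a (acct_id=7) pairs with 3 row(s) of b.
- a (acct_id=9) has no partner in b.
- a (acct_id=2) pairs with 1 row(s) of b.
- a (acct_id=7) pairs with 3 row(s) of b.
- a (acct_id=7) pairs with 3 row(s) of b.
- a (acct_id=4) pairs with 2 row(s) of b.
- a (acct_id=7) pairs with 3 row(s) of b.
- a (acct_id=9) has no partner in b.
- a (acct_id=8) has no partner in b.
- 3 row(s) from b found no a partner → padded with NULL.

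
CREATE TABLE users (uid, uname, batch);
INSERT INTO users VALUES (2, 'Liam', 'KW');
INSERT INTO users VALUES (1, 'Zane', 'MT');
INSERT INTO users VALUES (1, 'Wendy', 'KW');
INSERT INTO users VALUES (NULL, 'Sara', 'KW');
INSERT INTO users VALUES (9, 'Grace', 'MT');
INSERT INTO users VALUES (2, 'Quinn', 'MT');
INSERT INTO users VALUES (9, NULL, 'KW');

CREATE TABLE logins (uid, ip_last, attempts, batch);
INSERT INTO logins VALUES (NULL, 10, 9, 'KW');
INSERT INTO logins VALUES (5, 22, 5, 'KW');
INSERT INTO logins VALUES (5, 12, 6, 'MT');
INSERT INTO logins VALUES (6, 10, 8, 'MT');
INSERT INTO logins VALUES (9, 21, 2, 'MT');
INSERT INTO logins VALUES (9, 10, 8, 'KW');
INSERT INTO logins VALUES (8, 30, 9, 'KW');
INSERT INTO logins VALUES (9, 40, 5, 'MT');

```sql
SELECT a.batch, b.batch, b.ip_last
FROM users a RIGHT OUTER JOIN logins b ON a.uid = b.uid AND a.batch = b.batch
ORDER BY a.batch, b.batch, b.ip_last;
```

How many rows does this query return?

RIGHT JOIN keeps every row from `logins`; unmatched rows get NULL for `users`'s columns.
Matching on a.uid = b.uid AND a.batch = b.batch. A NULL in a compared column never satisfies the condition.
Matched pairs: 3; unmatched b rows kept: 5.
Total: 3 matched + 5 padded = 8 rows.

8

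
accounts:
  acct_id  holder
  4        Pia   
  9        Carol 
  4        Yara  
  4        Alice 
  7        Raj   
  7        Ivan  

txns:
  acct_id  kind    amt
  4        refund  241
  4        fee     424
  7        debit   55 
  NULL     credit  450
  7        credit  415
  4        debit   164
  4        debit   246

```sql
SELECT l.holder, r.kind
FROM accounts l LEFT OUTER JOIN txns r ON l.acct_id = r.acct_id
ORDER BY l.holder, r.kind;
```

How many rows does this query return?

LEFT JOIN keeps every row from `accounts`; unmatched rows get NULL for `txns`'s columns.
Matching on l.acct_id = r.acct_id. A NULL in a compared column never satisfies the condition.
- l row (acct_id=4): matches 4 r row(s) → 4 output row(s).
- l row (acct_id=9): no match → kept, r columns NULL.
- l row (acct_id=4): matches 4 r row(s) → 4 output row(s).
- l row (acct_id=4): matches 4 r row(s) → 4 output row(s).
- l row (acct_id=7): matches 2 r row(s) → 2 output row(s).
- l row (acct_id=7): matches 2 r row(s) → 2 output row(s).
Total: 16 matched + 1 padded = 17 rows.

17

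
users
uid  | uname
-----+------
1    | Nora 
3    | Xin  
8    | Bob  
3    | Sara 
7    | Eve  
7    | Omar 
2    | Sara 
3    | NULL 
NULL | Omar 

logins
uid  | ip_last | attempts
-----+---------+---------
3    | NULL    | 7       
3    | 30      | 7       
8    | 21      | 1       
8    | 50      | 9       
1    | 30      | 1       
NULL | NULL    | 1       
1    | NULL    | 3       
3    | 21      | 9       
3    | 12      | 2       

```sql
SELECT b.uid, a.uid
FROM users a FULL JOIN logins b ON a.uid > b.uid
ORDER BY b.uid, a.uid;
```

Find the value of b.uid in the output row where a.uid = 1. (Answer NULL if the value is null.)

FULL OUTER JOIN keeps every row from both sides; unmatched rows get NULL for the other side's columns.
Matching on a.uid > b.uid. A NULL in a compared column never satisfies the condition.
- a (uid=1) has no partner → padded with NULL.
- a (uid=3) pairs with 2 row(s) of b.
- a (uid=8) pairs with 6 row(s) of b.
- a (uid=3) pairs with 2 row(s) of b.
- a (uid=7) pairs with 6 row(s) of b.
- a (uid=7) pairs with 6 row(s) of b.
- a (uid=2) pairs with 2 row(s) of b.
- a (uid=3) pairs with 2 row(s) of b.
- a (uid=NULL) has no partner → padded with NULL.
- 3 b row(s) had no a match → kept, a columns NULL.

NULL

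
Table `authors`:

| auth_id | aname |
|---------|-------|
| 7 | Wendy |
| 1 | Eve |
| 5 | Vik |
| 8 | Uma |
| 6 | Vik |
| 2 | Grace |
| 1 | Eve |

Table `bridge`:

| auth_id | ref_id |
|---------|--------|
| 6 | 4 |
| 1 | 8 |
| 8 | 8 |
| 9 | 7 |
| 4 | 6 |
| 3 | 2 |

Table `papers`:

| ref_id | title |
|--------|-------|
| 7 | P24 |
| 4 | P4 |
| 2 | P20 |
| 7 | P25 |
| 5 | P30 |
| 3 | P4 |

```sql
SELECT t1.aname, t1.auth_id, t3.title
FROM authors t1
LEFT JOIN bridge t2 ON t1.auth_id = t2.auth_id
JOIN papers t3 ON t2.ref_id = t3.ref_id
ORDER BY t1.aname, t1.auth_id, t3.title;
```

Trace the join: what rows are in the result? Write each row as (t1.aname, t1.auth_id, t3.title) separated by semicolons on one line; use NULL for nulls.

Joins associate left-to-right: authors LEFT JOIN bridge on auth_id gives 7 intermediate row(s).
Then INNER JOIN `papers t3` on ref_id: keep only rows whose t2.ref_id appears in t3.

(Vik, 6, P4)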